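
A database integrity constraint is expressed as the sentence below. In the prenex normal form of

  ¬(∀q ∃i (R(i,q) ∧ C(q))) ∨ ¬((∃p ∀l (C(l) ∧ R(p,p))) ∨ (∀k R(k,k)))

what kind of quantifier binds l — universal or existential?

existential

Push ¬ through the quantifiers and connectives to reach negation normal form:
  (∃q ∀i (¬R(i,q) ∨ ¬C(q))) ∨ (∀p ∃l (¬C(l) ∨ ¬R(p,p))) ∧ (∃k ¬R(k,k))
All bound variables are already distinct, so no renaming is needed.
Extract every quantifier outward, since the variables are now distinct and don't occur free across branches:
  ∃q ∀i ∀p ∃l ∃k (¬R(i,q) ∨ ¬C(q) ∨ (¬C(l) ∨ ¬R(p,p)) ∧ ¬R(k,k))
The quantifier ∀l sits under an odd number of negations, so it flips to ∃l.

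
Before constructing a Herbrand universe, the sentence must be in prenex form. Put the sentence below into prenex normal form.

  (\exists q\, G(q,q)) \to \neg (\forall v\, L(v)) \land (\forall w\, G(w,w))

\forall q\, \exists v\, \forall w\, (\neg G(q,q) \lor \neg L(v) \land G(w,w))

Eliminate → and ↔ using ¬ and ∨.
  \neg (\exists q\, G(q,q)) \lor \neg (\forall v\, L(v)) \land (\forall w\, G(w,w))
Push ¬ through the quantifiers and connectives to reach negation normal form:
  (\forall q\, \neg G(q,q)) \lor (\exists v\, \neg L(v)) \land (\forall w\, G(w,w))
Pull the quantifiers to the front (each side's bound variable is not free in the other side):
  \forall q\, \exists v\, \forall w\, (\neg G(q,q) \lor \neg L(v) \land G(w,w))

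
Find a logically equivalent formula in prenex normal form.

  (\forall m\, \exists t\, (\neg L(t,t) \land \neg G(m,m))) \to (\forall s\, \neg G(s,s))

\exists m\, \forall t\, \forall s\, (L(t,t) \lor G(m,m) \lor \neg G(s,s))

Rewrite implications/biconditionals: A → B as ¬A ∨ B.
  \neg (\forall m\, \exists t\, (\neg L(t,t) \land \neg G(m,m))) \lor (\forall s\, \neg G(s,s))
Push ¬ through the quantifiers and connectives to reach negation normal form:
  (\exists m\, \forall t\, (L(t,t) \lor G(m,m))) \lor (\forall s\, \neg G(s,s))
All bound variables are already distinct, so no renaming is needed.
Finally move all quantifiers to the prefix:
  \exists m\, \forall t\, \forall s\, (L(t,t) \lor G(m,m) \lor \neg G(s,s))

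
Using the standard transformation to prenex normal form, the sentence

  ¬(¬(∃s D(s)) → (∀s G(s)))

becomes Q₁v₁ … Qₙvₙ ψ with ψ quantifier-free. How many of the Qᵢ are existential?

1

Eliminate → and ↔ using ¬ and ∨.
  ¬(¬¬(∃s D(s)) ∨ (∀s G(s)))
Move each ¬ inward, flipping quantifiers it crosses:
  (∀s ¬D(s)) ∧ (∃s ¬G(s))
Standardize variables apart so no two quantifiers bind the same name: s↦y.
  (∀s ¬D(s)) ∧ (∃y ¬G(y))
Pull the quantifiers to the front (each side's bound variable is not free in the other side):
  ∀s ∃y (¬D(s) ∧ ¬G(y))
The prefix is ∀s ∃y: 1 universal, 1 existential.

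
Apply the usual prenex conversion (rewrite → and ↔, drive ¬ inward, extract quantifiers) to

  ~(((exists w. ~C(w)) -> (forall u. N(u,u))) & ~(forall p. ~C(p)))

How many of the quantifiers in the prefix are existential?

Rewrite implications/biconditionals: A → B as ¬A ∨ B.
  ~((~(exists w. ~C(w)) | (forall u. N(u,u))) & ~(forall p. ~C(p)))
Drive negations inward (¬∀x A ≡ ∃x ¬A, ¬∃x A ≡ ∀x ¬A, De Morgan for ∧/∨):
  (exists w. ~C(w)) & (exists u. ~N(u,u)) | (forall p. ~C(p))
All bound variables are already distinct, so no renaming is needed.
Pull the quantifiers to the front (each side's bound variable is not free in the other side):
  exists w. exists u. forall p. (~C(w) & ~N(u,u) | ~C(p))
The prefix is exists w exists u forall p: 1 universal, 2 existential.

2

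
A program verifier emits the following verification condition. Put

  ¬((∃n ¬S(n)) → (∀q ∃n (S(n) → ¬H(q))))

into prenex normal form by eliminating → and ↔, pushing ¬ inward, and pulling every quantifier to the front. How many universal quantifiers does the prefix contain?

First replace A → B with ¬A ∨ B.
  ¬(¬(∃n ¬S(n)) ∨ (∀q ∃n (¬S(n) ∨ ¬H(q))))
Drive negations inward (¬∀x A ≡ ∃x ¬A, ¬∃x A ≡ ∀x ¬A, De Morgan for ∧/∨):
  (∃n ¬S(n)) ∧ (∃q ∀n (S(n) ∧ H(q)))
Rename bound variables to avoid capture: n↦u.
  (∃n ¬S(n)) ∧ (∃q ∀u (S(u) ∧ H(q)))
Pull the quantifiers to the front (each side's bound variable is not free in the other side):
  ∃n ∃q ∀u (¬S(n) ∧ S(u) ∧ H(q))
The prefix is ∃n ∃q ∀u: 1 universal, 2 existential.

1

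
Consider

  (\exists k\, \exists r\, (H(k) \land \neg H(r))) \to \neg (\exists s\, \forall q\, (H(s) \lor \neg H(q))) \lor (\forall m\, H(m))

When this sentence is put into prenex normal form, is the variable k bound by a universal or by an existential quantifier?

universal

Eliminate → and ↔ using ¬ and ∨.
  \neg (\exists k\, \exists r\, (H(k) \land \neg H(r))) \lor \neg (\exists s\, \forall q\, (H(s) \lor \neg H(q))) \lor (\forall m\, H(m))
Drive negations inward (¬∀x A ≡ ∃x ¬A, ¬∃x A ≡ ∀x ¬A, De Morgan for ∧/∨):
  (\forall k\, \forall r\, (\neg H(k) \lor H(r))) \lor (\forall s\, \exists q\, (\neg H(s) \land H(q))) \lor (\forall m\, H(m))
Extract every quantifier outward, since the variables are now distinct and don't occur free across branches:
  \forall k\, \forall r\, \forall s\, \exists q\, \forall m\, (\neg H(k) \lor H(r) \lor \neg H(s) \land H(q) \lor H(m))
The quantifier \exists k sits under an odd number of negations (counting the antecedent side of each →), so it flips to \forall k.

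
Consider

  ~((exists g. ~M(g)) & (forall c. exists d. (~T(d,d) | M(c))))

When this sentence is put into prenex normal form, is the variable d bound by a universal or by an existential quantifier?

Push ¬ through the quantifiers and connectives to reach negation normal form:
  (forall g. M(g)) | (exists c. forall d. (T(d,d) & ~M(c)))
All bound variables are already distinct, so no renaming is needed.
Pull the quantifiers to the front (each side's bound variable is not free in the other side):
  forall g. exists c. forall d. (M(g) | T(d,d) & ~M(c))
The quantifier exists d sits under an odd number of negations, so it flips to forall d.

universal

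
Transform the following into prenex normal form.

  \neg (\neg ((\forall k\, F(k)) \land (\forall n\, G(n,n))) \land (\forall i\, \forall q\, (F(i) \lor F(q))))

\forall k\, \forall n\, \exists i\, \exists q\, (F(k) \land G(n,n) \lor \neg F(i) \land \neg F(q))

Push ¬ through the quantifiers and connectives to reach negation normal form:
  (\forall k\, F(k)) \land (\forall n\, G(n,n)) \lor (\exists i\, \exists q\, (\neg F(i) \land \neg F(q)))
All bound variables are already distinct, so no renaming is needed.
Extract every quantifier outward, since the variables are now distinct and don't occur free across branches:
  \forall k\, \forall n\, \exists i\, \exists q\, (F(k) \land G(n,n) \lor \neg F(i) \land \neg F(q))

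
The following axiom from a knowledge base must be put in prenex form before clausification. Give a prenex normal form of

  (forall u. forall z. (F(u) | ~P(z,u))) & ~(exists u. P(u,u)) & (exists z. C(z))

forall u. forall z. forall w. exists b. ((F(u) | ~P(z,u)) & ~P(w,w) & C(b))

Drive negations inward (¬∀x A ≡ ∃x ¬A, ¬∃x A ≡ ∀x ¬A, De Morgan for ∧/∨):
  (forall u. forall z. (F(u) | ~P(z,u))) & (forall u. ~P(u,u)) & (exists z. C(z))
Rename bound variables to avoid capture: u↦w, z↦b.
  (forall u. forall z. (F(u) | ~P(z,u))) & (forall w. ~P(w,w)) & (exists b. C(b))
Pull the quantifiers to the front (each side's bound variable is not free in the other side):
  forall u. forall z. forall w. exists b. ((F(u) | ~P(z,u)) & ~P(w,w) & C(b))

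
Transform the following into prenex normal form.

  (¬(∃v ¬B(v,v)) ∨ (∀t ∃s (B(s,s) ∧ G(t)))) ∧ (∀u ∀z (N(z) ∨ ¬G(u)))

Move each ¬ inward, flipping quantifiers it crosses:
  ((∀v B(v,v)) ∨ (∀t ∃s (B(s,s) ∧ G(t)))) ∧ (∀u ∀z (N(z) ∨ ¬G(u)))
All bound variables are already distinct, so no renaming is needed.
Pull the quantifiers to the front (each side's bound variable is not free in the other side):
  ∀v ∀t ∃s ∀u ∀z ((B(v,v) ∨ B(s,s) ∧ G(t)) ∧ (N(z) ∨ ¬G(u)))

∀v ∀t ∃s ∀u ∀z ((B(v,v) ∨ B(s,s) ∧ G(t)) ∧ (N(z) ∨ ¬G(u)))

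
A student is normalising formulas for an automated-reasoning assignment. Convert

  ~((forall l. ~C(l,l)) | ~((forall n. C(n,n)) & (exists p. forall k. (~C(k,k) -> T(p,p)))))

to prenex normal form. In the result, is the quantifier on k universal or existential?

Rewrite implications/biconditionals: A → B as ¬A ∨ B.
  ~((forall l. ~C(l,l)) | ~((forall n. C(n,n)) & (exists p. forall k. (~~C(k,k) | T(p,p)))))
Drive negations inward (¬∀x A ≡ ∃x ¬A, ¬∃x A ≡ ∀x ¬A, De Morgan for ∧/∨):
  (exists l. C(l,l)) & (forall n. C(n,n)) & (exists p. forall k. (C(k,k) | T(p,p)))
All bound variables are already distinct, so no renaming is needed.
Finally move all quantifiers to the prefix:
  exists l. forall n. exists p. forall k. (C(l,l) & C(n,n) & (C(k,k) | T(p,p)))
The quantifier forall k sits under an even number of negations (counting the antecedent side of each →), so it remains universal.

universal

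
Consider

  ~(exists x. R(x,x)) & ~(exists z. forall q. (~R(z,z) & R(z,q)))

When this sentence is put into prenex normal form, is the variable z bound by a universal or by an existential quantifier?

universal

Drive negations inward (¬∀x A ≡ ∃x ¬A, ¬∃x A ≡ ∀x ¬A, De Morgan for ∧/∨):
  (forall x. ~R(x,x)) & (forall z. exists q. (R(z,z) | ~R(z,q)))
Finally move all quantifiers to the prefix:
  forall x. forall z. exists q. (~R(x,x) & (R(z,z) | ~R(z,q)))
The quantifier exists z sits under an odd number of negations, so it flips to forall z.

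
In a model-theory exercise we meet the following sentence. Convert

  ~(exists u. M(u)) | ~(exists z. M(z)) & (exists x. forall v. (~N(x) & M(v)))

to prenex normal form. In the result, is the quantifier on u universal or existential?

Push ¬ through the quantifiers and connectives to reach negation normal form:
  (forall u. ~M(u)) | (forall z. ~M(z)) & (exists x. forall v. (~N(x) & M(v)))
All bound variables are already distinct, so no renaming is needed.
Pull the quantifiers to the front (each side's bound variable is not free in the other side):
  forall u. forall z. exists x. forall v. (~M(u) | ~M(z) & ~N(x) & M(v))
The quantifier exists u sits under an odd number of negations, so it flips to forall u.

universal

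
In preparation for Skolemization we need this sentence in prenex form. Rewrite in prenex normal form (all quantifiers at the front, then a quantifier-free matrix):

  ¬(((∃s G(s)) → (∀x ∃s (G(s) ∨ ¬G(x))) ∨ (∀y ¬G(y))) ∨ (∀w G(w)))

Rewrite implications/biconditionals: A → B as ¬A ∨ B.
  ¬(¬(∃s G(s)) ∨ (∀x ∃s (G(s) ∨ ¬G(x))) ∨ (∀y ¬G(y)) ∨ (∀w G(w)))
Move each ¬ inward, flipping quantifiers it crosses:
  (∃s G(s)) ∧ (∃x ∀s (¬G(s) ∧ G(x))) ∧ (∃y G(y)) ∧ (∃w ¬G(w))
Standardize variables apart so no two quantifiers bind the same name: s↦u1.
  (∃s G(s)) ∧ (∃x ∀u1 (¬G(u1) ∧ G(x))) ∧ (∃y G(y)) ∧ (∃w ¬G(w))
Finally move all quantifiers to the prefix:
  ∃s ∃x ∀u1 ∃y ∃w (G(s) ∧ ¬G(u1) ∧ G(x) ∧ G(y) ∧ ¬G(w))

∃s ∃x ∀u1 ∃y ∃w (G(s) ∧ ¬G(u1) ∧ G(x) ∧ G(y) ∧ ¬G(w))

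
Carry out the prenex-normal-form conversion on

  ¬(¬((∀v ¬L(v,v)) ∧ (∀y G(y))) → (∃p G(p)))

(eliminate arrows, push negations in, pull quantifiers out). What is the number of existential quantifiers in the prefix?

Rewrite implications/biconditionals: A → B as ¬A ∨ B.
  ¬(¬¬((∀v ¬L(v,v)) ∧ (∀y G(y))) ∨ (∃p G(p)))
Drive negations inward (¬∀x A ≡ ∃x ¬A, ¬∃x A ≡ ∀x ¬A, De Morgan for ∧/∨):
  ((∃v L(v,v)) ∨ (∃y ¬G(y))) ∧ (∀p ¬G(p))
Extract every quantifier outward, since the variables are now distinct and don't occur free across branches:
  ∃v ∃y ∀p ((L(v,v) ∨ ¬G(y)) ∧ ¬G(p))
The prefix is ∃v ∃y ∀p: 1 universal, 2 existential.

2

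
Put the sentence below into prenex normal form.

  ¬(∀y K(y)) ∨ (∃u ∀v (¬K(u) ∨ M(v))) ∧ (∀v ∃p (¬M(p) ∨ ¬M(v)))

Move each ¬ inward, flipping quantifiers it crosses:
  (∃y ¬K(y)) ∨ (∃u ∀v (¬K(u) ∨ M(v))) ∧ (∀v ∃p (¬M(p) ∨ ¬M(v)))
Rename bound variables to avoid capture: v↦q.
  (∃y ¬K(y)) ∨ (∃u ∀v (¬K(u) ∨ M(v))) ∧ (∀q ∃p (¬M(p) ∨ ¬M(q)))
Extract every quantifier outward, since the variables are now distinct and don't occur free across branches:
  ∃y ∃u ∀v ∀q ∃p (¬K(y) ∨ (¬K(u) ∨ M(v)) ∧ (¬M(p) ∨ ¬M(q)))

∃y ∃u ∀v ∀q ∃p (¬K(y) ∨ (¬K(u) ∨ M(v)) ∧ (¬M(p) ∨ ¬M(q)))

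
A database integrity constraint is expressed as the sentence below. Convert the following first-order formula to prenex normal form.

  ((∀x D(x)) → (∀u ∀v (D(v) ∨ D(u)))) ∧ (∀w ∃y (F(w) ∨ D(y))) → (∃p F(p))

Eliminate → and ↔ using ¬ and ∨.
  ¬((¬(∀x D(x)) ∨ (∀u ∀v (D(v) ∨ D(u)))) ∧ (∀w ∃y (F(w) ∨ D(y)))) ∨ (∃p F(p))
Drive negations inward (¬∀x A ≡ ∃x ¬A, ¬∃x A ≡ ∀x ¬A, De Morgan for ∧/∨):
  (∀x D(x)) ∧ (∃u ∃v (¬D(v) ∧ ¬D(u))) ∨ (∃w ∀y (¬F(w) ∧ ¬D(y))) ∨ (∃p F(p))
All bound variables are already distinct, so no renaming is needed.
Extract every quantifier outward, since the variables are now distinct and don't occur free across branches:
  ∀x ∃u ∃v ∃w ∀y ∃p (D(x) ∧ ¬D(v) ∧ ¬D(u) ∨ ¬F(w) ∧ ¬D(y) ∨ F(p))

∀x ∃u ∃v ∃w ∀y ∃p (D(x) ∧ ¬D(v) ∧ ¬D(u) ∨ ¬F(w) ∧ ¬D(y) ∨ F(p))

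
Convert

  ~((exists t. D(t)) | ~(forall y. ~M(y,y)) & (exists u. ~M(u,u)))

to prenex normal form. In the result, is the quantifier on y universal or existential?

universal

Push ¬ through the quantifiers and connectives to reach negation normal form:
  (forall t. ~D(t)) & ((forall y. ~M(y,y)) | (forall u. M(u,u)))
Pull the quantifiers to the front (each side's bound variable is not free in the other side):
  forall t. forall y. forall u. (~D(t) & (~M(y,y) | M(u,u)))
The quantifier forall y sits under an even number of negations, so it remains universal.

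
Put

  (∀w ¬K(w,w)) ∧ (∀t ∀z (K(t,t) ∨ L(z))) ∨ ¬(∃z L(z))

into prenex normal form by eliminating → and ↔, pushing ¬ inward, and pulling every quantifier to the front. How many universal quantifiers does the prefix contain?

4

Push ¬ through the quantifiers and connectives to reach negation normal form:
  (∀w ¬K(w,w)) ∧ (∀t ∀z (K(t,t) ∨ L(z))) ∨ (∀z ¬L(z))
Rename bound variables to avoid capture: z↦z1.
  (∀w ¬K(w,w)) ∧ (∀t ∀z (K(t,t) ∨ L(z))) ∨ (∀z1 ¬L(z1))
Pull the quantifiers to the front (each side's bound variable is not free in the other side):
  ∀w ∀t ∀z ∀z1 (¬K(w,w) ∧ (K(t,t) ∨ L(z)) ∨ ¬L(z1))
The prefix is ∀w ∀t ∀z ∀z1: 4 universal, 0 existential.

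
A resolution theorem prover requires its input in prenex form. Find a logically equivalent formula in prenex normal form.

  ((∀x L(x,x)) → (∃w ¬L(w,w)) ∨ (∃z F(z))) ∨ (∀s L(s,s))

∃x ∃w ∃z ∀s (¬L(x,x) ∨ ¬L(w,w) ∨ F(z) ∨ L(s,s))

Rewrite implications/biconditionals: A → B as ¬A ∨ B.
  ¬(∀x L(x,x)) ∨ (∃w ¬L(w,w)) ∨ (∃z F(z)) ∨ (∀s L(s,s))
Drive negations inward (¬∀x A ≡ ∃x ¬A, ¬∃x A ≡ ∀x ¬A, De Morgan for ∧/∨):
  (∃x ¬L(x,x)) ∨ (∃w ¬L(w,w)) ∨ (∃z F(z)) ∨ (∀s L(s,s))
Extract every quantifier outward, since the variables are now distinct and don't occur free across branches:
  ∃x ∃w ∃z ∀s (¬L(x,x) ∨ ¬L(w,w) ∨ F(z) ∨ L(s,s))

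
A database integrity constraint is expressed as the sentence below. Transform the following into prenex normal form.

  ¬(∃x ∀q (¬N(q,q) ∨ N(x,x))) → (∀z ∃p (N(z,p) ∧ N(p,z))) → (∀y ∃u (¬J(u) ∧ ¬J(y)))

∃x ∀q ∃z ∀p ∀y ∃u (¬N(q,q) ∨ N(x,x) ∨ ¬N(z,p) ∨ ¬N(p,z) ∨ ¬J(u) ∧ ¬J(y))

Eliminate → and ↔ using ¬ and ∨.
  ¬¬(∃x ∀q (¬N(q,q) ∨ N(x,x))) ∨ ¬(∀z ∃p (N(z,p) ∧ N(p,z))) ∨ (∀y ∃u (¬J(u) ∧ ¬J(y)))
Push ¬ through the quantifiers and connectives to reach negation normal form:
  (∃x ∀q (¬N(q,q) ∨ N(x,x))) ∨ (∃z ∀p (¬N(z,p) ∨ ¬N(p,z))) ∨ (∀y ∃u (¬J(u) ∧ ¬J(y)))
Finally move all quantifiers to the prefix:
  ∃x ∀q ∃z ∀p ∀y ∃u (¬N(q,q) ∨ N(x,x) ∨ ¬N(z,p) ∨ ¬N(p,z) ∨ ¬J(u) ∧ ¬J(y))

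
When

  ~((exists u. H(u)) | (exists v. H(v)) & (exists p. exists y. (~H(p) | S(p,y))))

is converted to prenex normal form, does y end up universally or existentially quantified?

universal

Move each ¬ inward, flipping quantifiers it crosses:
  (forall u. ~H(u)) & ((forall v. ~H(v)) | (forall p. forall y. (H(p) & ~S(p,y))))
Pull the quantifiers to the front (each side's bound variable is not free in the other side):
  forall u. forall v. forall p. forall y. (~H(u) & (~H(v) | H(p) & ~S(p,y)))
The quantifier exists y sits under an odd number of negations, so it flips to forall y.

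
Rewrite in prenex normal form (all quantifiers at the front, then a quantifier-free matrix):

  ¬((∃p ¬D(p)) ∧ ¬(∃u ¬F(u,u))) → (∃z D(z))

Eliminate → and ↔ using ¬ and ∨.
  ¬¬((∃p ¬D(p)) ∧ ¬(∃u ¬F(u,u))) ∨ (∃z D(z))
Drive negations inward (¬∀x A ≡ ∃x ¬A, ¬∃x A ≡ ∀x ¬A, De Morgan for ∧/∨):
  (∃p ¬D(p)) ∧ (∀u F(u,u)) ∨ (∃z D(z))
All bound variables are already distinct, so no renaming is needed.
Finally move all quantifiers to the prefix:
  ∃p ∀u ∃z (¬D(p) ∧ F(u,u) ∨ D(z))

∃p ∀u ∃z (¬D(p) ∧ F(u,u) ∨ D(z))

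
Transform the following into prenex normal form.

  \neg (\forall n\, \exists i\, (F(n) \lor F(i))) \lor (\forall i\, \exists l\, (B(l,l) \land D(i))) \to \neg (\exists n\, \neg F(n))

\forall n\, \exists i\, \exists r\, \forall l\, \forall t\, ((F(n) \lor F(i)) \land (\neg B(l,l) \lor \neg D(r)) \lor F(t))

Eliminate → and ↔ using ¬ and ∨.
  \neg (\neg (\forall n\, \exists i\, (F(n) \lor F(i))) \lor (\forall i\, \exists l\, (B(l,l) \land D(i)))) \lor \neg (\exists n\, \neg F(n))
Move each ¬ inward, flipping quantifiers it crosses:
  (\forall n\, \exists i\, (F(n) \lor F(i))) \land (\exists i\, \forall l\, (\neg B(l,l) \lor \neg D(i))) \lor (\forall n\, F(n))
Give each quantifier a distinct variable: i↦r, n↦t.
  (\forall n\, \exists i\, (F(n) \lor F(i))) \land (\exists r\, \forall l\, (\neg B(l,l) \lor \neg D(r))) \lor (\forall t\, F(t))
Finally move all quantifiers to the prefix:
  \forall n\, \exists i\, \exists r\, \forall l\, \forall t\, ((F(n) \lor F(i)) \land (\neg B(l,l) \lor \neg D(r)) \lor F(t))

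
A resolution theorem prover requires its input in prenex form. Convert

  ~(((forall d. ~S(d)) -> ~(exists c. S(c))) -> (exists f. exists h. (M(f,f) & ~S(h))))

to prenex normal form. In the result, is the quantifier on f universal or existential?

Rewrite implications/biconditionals: A → B as ¬A ∨ B.
  ~(~(~(forall d. ~S(d)) | ~(exists c. S(c))) | (exists f. exists h. (M(f,f) & ~S(h))))
Push ¬ through the quantifiers and connectives to reach negation normal form:
  ((exists d. S(d)) | (forall c. ~S(c))) & (forall f. forall h. (~M(f,f) | S(h)))
Finally move all quantifiers to the prefix:
  exists d. forall c. forall f. forall h. ((S(d) | ~S(c)) & (~M(f,f) | S(h)))
The quantifier exists f sits under an odd number of negations (counting the antecedent side of each →), so it flips to forall f.

universal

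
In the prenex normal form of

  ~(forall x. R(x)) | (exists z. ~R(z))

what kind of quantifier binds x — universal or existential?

Push ¬ through the quantifiers and connectives to reach negation normal form:
  (exists x. ~R(x)) | (exists z. ~R(z))
Pull the quantifiers to the front (each side's bound variable is not free in the other side):
  exists x. exists z. (~R(x) | ~R(z))
The quantifier forall x sits under an odd number of negations, so it flips to exists x.

existential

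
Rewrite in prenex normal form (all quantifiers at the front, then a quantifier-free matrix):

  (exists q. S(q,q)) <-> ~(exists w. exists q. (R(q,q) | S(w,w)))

Eliminate → and ↔ using ¬ and ∨; A ↔ B as (¬A ∨ B) ∧ (¬B ∨ A).
  (~(exists q. S(q,q)) | ~(exists w. exists q. (R(q,q) | S(w,w)))) & (~~(exists w. exists q. (R(q,q) | S(w,w))) | (exists q. S(q,q)))
Drive negations inward (¬∀x A ≡ ∃x ¬A, ¬∃x A ≡ ∀x ¬A, De Morgan for ∧/∨):
  ((forall q. ~S(q,q)) | (forall w. forall q. (~R(q,q) & ~S(w,w)))) & ((exists w. exists q. (R(q,q) | S(w,w))) | (exists q. S(q,q)))
Give each quantifier a distinct variable: q↦u1, w↦p, q↦y, q↦u.
  ((forall q. ~S(q,q)) | (forall w. forall u1. (~R(u1,u1) & ~S(w,w)))) & ((exists p. exists y. (R(y,y) | S(p,p))) | (exists u. S(u,u)))
Pull the quantifiers to the front (each side's bound variable is not free in the other side):
  forall q. forall w. forall u1. exists p. exists y. exists u. ((~S(q,q) | ~R(u1,u1) & ~S(w,w)) & (R(y,y) | S(p,p) | S(u,u)))

forall q. forall w. forall u1. exists p. exists y. exists u. ((~S(q,q) | ~R(u1,u1) & ~S(w,w)) & (R(y,y) | S(p,p) | S(u,u)))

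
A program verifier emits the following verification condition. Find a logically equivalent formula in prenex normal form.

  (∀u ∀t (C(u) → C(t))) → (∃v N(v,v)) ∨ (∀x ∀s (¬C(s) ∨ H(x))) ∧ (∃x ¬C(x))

∃u ∃t ∃v ∀x ∀s ∃r (C(u) ∧ ¬C(t) ∨ N(v,v) ∨ (¬C(s) ∨ H(x)) ∧ ¬C(r))

First replace A → B with ¬A ∨ B.
  ¬(∀u ∀t (¬C(u) ∨ C(t))) ∨ (∃v N(v,v)) ∨ (∀x ∀s (¬C(s) ∨ H(x))) ∧ (∃x ¬C(x))
Drive negations inward (¬∀x A ≡ ∃x ¬A, ¬∃x A ≡ ∀x ¬A, De Morgan for ∧/∨):
  (∃u ∃t (C(u) ∧ ¬C(t))) ∨ (∃v N(v,v)) ∨ (∀x ∀s (¬C(s) ∨ H(x))) ∧ (∃x ¬C(x))
Standardize variables apart so no two quantifiers bind the same name: x↦r.
  (∃u ∃t (C(u) ∧ ¬C(t))) ∨ (∃v N(v,v)) ∨ (∀x ∀s (¬C(s) ∨ H(x))) ∧ (∃r ¬C(r))
Extract every quantifier outward, since the variables are now distinct and don't occur free across branches:
  ∃u ∃t ∃v ∀x ∀s ∃r (C(u) ∧ ¬C(t) ∨ N(v,v) ∨ (¬C(s) ∨ H(x)) ∧ ¬C(r))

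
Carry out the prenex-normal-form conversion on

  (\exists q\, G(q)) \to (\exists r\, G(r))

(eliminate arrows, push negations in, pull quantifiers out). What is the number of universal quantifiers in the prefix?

1

Eliminate → and ↔ using ¬ and ∨.
  \neg (\exists q\, G(q)) \lor (\exists r\, G(r))
Drive negations inward (¬∀x A ≡ ∃x ¬A, ¬∃x A ≡ ∀x ¬A, De Morgan for ∧/∨):
  (\forall q\, \neg G(q)) \lor (\exists r\, G(r))
All bound variables are already distinct, so no renaming is needed.
Finally move all quantifiers to the prefix:
  \forall q\, \exists r\, (\neg G(q) \lor G(r))
The prefix is \forall q \exists r: 1 universal, 1 existential.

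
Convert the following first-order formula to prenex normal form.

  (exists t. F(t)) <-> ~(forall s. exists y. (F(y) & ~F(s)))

forall t. exists s. forall y. forall b. exists y1. exists z. ((~F(t) | ~F(y) | F(s)) & (F(y1) & ~F(b) | F(z)))

Eliminate → and ↔ using ¬ and ∨; A ↔ B as (¬A ∨ B) ∧ (¬B ∨ A).
  (~(exists t. F(t)) | ~(forall s. exists y. (F(y) & ~F(s)))) & (~~(forall s. exists y. (F(y) & ~F(s))) | (exists t. F(t)))
Drive negations inward (¬∀x A ≡ ∃x ¬A, ¬∃x A ≡ ∀x ¬A, De Morgan for ∧/∨):
  ((forall t. ~F(t)) | (exists s. forall y. (~F(y) | F(s)))) & ((forall s. exists y. (F(y) & ~F(s))) | (exists t. F(t)))
Give each quantifier a distinct variable: s↦b, y↦y1, t↦z.
  ((forall t. ~F(t)) | (exists s. forall y. (~F(y) | F(s)))) & ((forall b. exists y1. (F(y1) & ~F(b))) | (exists z. F(z)))
Finally move all quantifiers to the prefix:
  forall t. exists s. forall y. forall b. exists y1. exists z. ((~F(t) | ~F(y) | F(s)) & (F(y1) & ~F(b) | F(z)))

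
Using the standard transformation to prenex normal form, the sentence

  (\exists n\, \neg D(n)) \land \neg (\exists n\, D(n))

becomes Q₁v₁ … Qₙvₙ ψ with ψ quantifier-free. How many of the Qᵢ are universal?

1

Push ¬ through the quantifiers and connectives to reach negation normal form:
  (\exists n\, \neg D(n)) \land (\forall n\, \neg D(n))
Give each quantifier a distinct variable: n↦u.
  (\exists n\, \neg D(n)) \land (\forall u\, \neg D(u))
Pull the quantifiers to the front (each side's bound variable is not free in the other side):
  \exists n\, \forall u\, (\neg D(n) \land \neg D(u))
The prefix is \exists n \forall u: 1 universal, 1 existential.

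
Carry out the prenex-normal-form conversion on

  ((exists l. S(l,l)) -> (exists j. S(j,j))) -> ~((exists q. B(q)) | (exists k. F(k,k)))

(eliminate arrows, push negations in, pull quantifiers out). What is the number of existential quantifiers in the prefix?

First replace A → B with ¬A ∨ B.
  ~(~(exists l. S(l,l)) | (exists j. S(j,j))) | ~((exists q. B(q)) | (exists k. F(k,k)))
Push ¬ through the quantifiers and connectives to reach negation normal form:
  (exists l. S(l,l)) & (forall j. ~S(j,j)) | (forall q. ~B(q)) & (forall k. ~F(k,k))
All bound variables are already distinct, so no renaming is needed.
Extract every quantifier outward, since the variables are now distinct and don't occur free across branches:
  exists l. forall j. forall q. forall k. (S(l,l) & ~S(j,j) | ~B(q) & ~F(k,k))
The prefix is exists l forall j forall q forall k: 3 universal, 1 existential.

1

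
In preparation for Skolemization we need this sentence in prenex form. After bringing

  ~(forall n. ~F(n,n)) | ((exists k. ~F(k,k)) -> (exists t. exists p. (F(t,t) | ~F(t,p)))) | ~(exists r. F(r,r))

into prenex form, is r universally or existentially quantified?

universal

Rewrite implications/biconditionals: A → B as ¬A ∨ B.
  ~(forall n. ~F(n,n)) | ~(exists k. ~F(k,k)) | (exists t. exists p. (F(t,t) | ~F(t,p))) | ~(exists r. F(r,r))
Move each ¬ inward, flipping quantifiers it crosses:
  (exists n. F(n,n)) | (forall k. F(k,k)) | (exists t. exists p. (F(t,t) | ~F(t,p))) | (forall r. ~F(r,r))
All bound variables are already distinct, so no renaming is needed.
Extract every quantifier outward, since the variables are now distinct and don't occur free across branches:
  exists n. forall k. exists t. exists p. forall r. (F(n,n) | F(k,k) | F(t,t) | ~F(t,p) | ~F(r,r))
The quantifier exists r sits under an odd number of negations (counting the antecedent side of each →), so it flips to forall r.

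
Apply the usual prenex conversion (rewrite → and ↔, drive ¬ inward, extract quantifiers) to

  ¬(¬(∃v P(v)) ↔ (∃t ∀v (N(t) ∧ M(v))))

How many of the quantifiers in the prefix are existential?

3

Rewrite implications/biconditionals: A → B as ¬A ∨ B; A ↔ B as (¬A ∨ B) ∧ (¬B ∨ A).
  ¬((¬¬(∃v P(v)) ∨ (∃t ∀v (N(t) ∧ M(v)))) ∧ (¬(∃t ∀v (N(t) ∧ M(v))) ∨ ¬(∃v P(v))))
Move each ¬ inward, flipping quantifiers it crosses:
  (∀v ¬P(v)) ∧ (∀t ∃v (¬N(t) ∨ ¬M(v))) ∨ (∃t ∀v (N(t) ∧ M(v))) ∧ (∃v P(v))
Rename bound variables to avoid capture: v↦u, t↦z1, v↦u1, v↦q.
  (∀v ¬P(v)) ∧ (∀t ∃u (¬N(t) ∨ ¬M(u))) ∨ (∃z1 ∀u1 (N(z1) ∧ M(u1))) ∧ (∃q P(q))
Finally move all quantifiers to the prefix:
  ∀v ∀t ∃u ∃z1 ∀u1 ∃q (¬P(v) ∧ (¬N(t) ∨ ¬M(u)) ∨ N(z1) ∧ M(u1) ∧ P(q))
The prefix is ∀v ∀t ∃u ∃z1 ∀u1 ∃q: 3 universal, 3 existential.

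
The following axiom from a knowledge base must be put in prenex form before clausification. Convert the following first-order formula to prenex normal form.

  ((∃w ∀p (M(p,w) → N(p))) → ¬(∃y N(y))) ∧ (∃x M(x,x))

First replace A → B with ¬A ∨ B.
  (¬(∃w ∀p (¬M(p,w) ∨ N(p))) ∨ ¬(∃y N(y))) ∧ (∃x M(x,x))
Drive negations inward (¬∀x A ≡ ∃x ¬A, ¬∃x A ≡ ∀x ¬A, De Morgan for ∧/∨):
  ((∀w ∃p (M(p,w) ∧ ¬N(p))) ∨ (∀y ¬N(y))) ∧ (∃x M(x,x))
All bound variables are already distinct, so no renaming is needed.
Pull the quantifiers to the front (each side's bound variable is not free in the other side):
  ∀w ∃p ∀y ∃x ((M(p,w) ∧ ¬N(p) ∨ ¬N(y)) ∧ M(x,x))

∀w ∃p ∀y ∃x ((M(p,w) ∧ ¬N(p) ∨ ¬N(y)) ∧ M(x,x))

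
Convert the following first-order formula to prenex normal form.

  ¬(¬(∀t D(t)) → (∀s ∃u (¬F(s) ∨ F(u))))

∃t ∃s ∀u (¬D(t) ∧ F(s) ∧ ¬F(u))

Rewrite implications/biconditionals: A → B as ¬A ∨ B.
  ¬(¬¬(∀t D(t)) ∨ (∀s ∃u (¬F(s) ∨ F(u))))
Push ¬ through the quantifiers and connectives to reach negation normal form:
  (∃t ¬D(t)) ∧ (∃s ∀u (F(s) ∧ ¬F(u)))
Pull the quantifiers to the front (each side's bound variable is not free in the other side):
  ∃t ∃s ∀u (¬D(t) ∧ F(s) ∧ ¬F(u))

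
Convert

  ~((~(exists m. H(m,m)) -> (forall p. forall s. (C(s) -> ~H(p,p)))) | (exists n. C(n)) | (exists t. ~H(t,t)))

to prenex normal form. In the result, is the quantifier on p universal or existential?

Rewrite implications/biconditionals: A → B as ¬A ∨ B.
  ~(~~(exists m. H(m,m)) | (forall p. forall s. (~C(s) | ~H(p,p))) | (exists n. C(n)) | (exists t. ~H(t,t)))
Move each ¬ inward, flipping quantifiers it crosses:
  (forall m. ~H(m,m)) & (exists p. exists s. (C(s) & H(p,p))) & (forall n. ~C(n)) & (forall t. H(t,t))
All bound variables are already distinct, so no renaming is needed.
Pull the quantifiers to the front (each side's bound variable is not free in the other side):
  forall m. exists p. exists s. forall n. forall t. (~H(m,m) & C(s) & H(p,p) & ~C(n) & H(t,t))
The quantifier forall p sits under an odd number of negations (counting the antecedent side of each →), so it flips to exists p.

existential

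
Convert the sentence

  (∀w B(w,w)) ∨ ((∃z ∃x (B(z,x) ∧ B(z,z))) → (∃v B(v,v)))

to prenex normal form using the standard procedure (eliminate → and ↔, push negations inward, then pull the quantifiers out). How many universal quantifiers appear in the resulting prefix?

3

Rewrite implications/biconditionals: A → B as ¬A ∨ B.
  (∀w B(w,w)) ∨ ¬(∃z ∃x (B(z,x) ∧ B(z,z))) ∨ (∃v B(v,v))
Move each ¬ inward, flipping quantifiers it crosses:
  (∀w B(w,w)) ∨ (∀z ∀x (¬B(z,x) ∨ ¬B(z,z))) ∨ (∃v B(v,v))
All bound variables are already distinct, so no renaming is needed.
Finally move all quantifiers to the prefix:
  ∀w ∀z ∀x ∃v (B(w,w) ∨ ¬B(z,x) ∨ ¬B(z,z) ∨ B(v,v))
The prefix is ∀w ∀z ∀x ∃v: 3 universal, 1 existential.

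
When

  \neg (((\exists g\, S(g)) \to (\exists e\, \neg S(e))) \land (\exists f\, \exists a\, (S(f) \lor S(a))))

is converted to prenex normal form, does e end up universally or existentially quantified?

universal

First replace A → B with ¬A ∨ B.
  \neg ((\neg (\exists g\, S(g)) \lor (\exists e\, \neg S(e))) \land (\exists f\, \exists a\, (S(f) \lor S(a))))
Move each ¬ inward, flipping quantifiers it crosses:
  (\exists g\, S(g)) \land (\forall e\, S(e)) \lor (\forall f\, \forall a\, (\neg S(f) \land \neg S(a)))
All bound variables are already distinct, so no renaming is needed.
Finally move all quantifiers to the prefix:
  \exists g\, \forall e\, \forall f\, \forall a\, (S(g) \land S(e) \lor \neg S(f) \land \neg S(a))
The quantifier \exists e sits under an odd number of negations (counting the antecedent side of each →), so it flips to \forall e.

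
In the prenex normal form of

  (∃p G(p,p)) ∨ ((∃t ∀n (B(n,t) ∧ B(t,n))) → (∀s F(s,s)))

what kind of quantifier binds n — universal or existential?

existential

Eliminate → and ↔ using ¬ and ∨.
  (∃p G(p,p)) ∨ ¬(∃t ∀n (B(n,t) ∧ B(t,n))) ∨ (∀s F(s,s))
Push ¬ through the quantifiers and connectives to reach negation normal form:
  (∃p G(p,p)) ∨ (∀t ∃n (¬B(n,t) ∨ ¬B(t,n))) ∨ (∀s F(s,s))
Pull the quantifiers to the front (each side's bound variable is not free in the other side):
  ∃p ∀t ∃n ∀s (G(p,p) ∨ ¬B(n,t) ∨ ¬B(t,n) ∨ F(s,s))
The quantifier ∀n sits under an odd number of negations (counting the antecedent side of each →), so it flips to ∃n.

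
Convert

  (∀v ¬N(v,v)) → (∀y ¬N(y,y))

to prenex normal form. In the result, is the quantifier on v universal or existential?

existential

Eliminate → and ↔ using ¬ and ∨.
  ¬(∀v ¬N(v,v)) ∨ (∀y ¬N(y,y))
Push ¬ through the quantifiers and connectives to reach negation normal form:
  (∃v N(v,v)) ∨ (∀y ¬N(y,y))
All bound variables are already distinct, so no renaming is needed.
Extract every quantifier outward, since the variables are now distinct and don't occur free across branches:
  ∃v ∀y (N(v,v) ∨ ¬N(y,y))
The quantifier ∀v sits under an odd number of negations (counting the antecedent side of each →), so it flips to ∃v.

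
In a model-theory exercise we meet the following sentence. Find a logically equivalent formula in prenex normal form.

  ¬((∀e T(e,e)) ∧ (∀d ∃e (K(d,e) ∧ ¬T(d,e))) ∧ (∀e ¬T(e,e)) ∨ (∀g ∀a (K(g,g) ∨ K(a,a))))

Push ¬ through the quantifiers and connectives to reach negation normal form:
  ((∃e ¬T(e,e)) ∨ (∃d ∀e (¬K(d,e) ∨ T(d,e))) ∨ (∃e T(e,e))) ∧ (∃g ∃a (¬K(g,g) ∧ ¬K(a,a)))
Rename bound variables to avoid capture: e↦s, e↦y.
  ((∃e ¬T(e,e)) ∨ (∃d ∀s (¬K(d,s) ∨ T(d,s))) ∨ (∃y T(y,y))) ∧ (∃g ∃a (¬K(g,g) ∧ ¬K(a,a)))
Finally move all quantifiers to the prefix:
  ∃e ∃d ∀s ∃y ∃g ∃a ((¬T(e,e) ∨ ¬K(d,s) ∨ T(d,s) ∨ T(y,y)) ∧ ¬K(g,g) ∧ ¬K(a,a))

∃e ∃d ∀s ∃y ∃g ∃a ((¬T(e,e) ∨ ¬K(d,s) ∨ T(d,s) ∨ T(y,y)) ∧ ¬K(g,g) ∧ ¬K(a,a))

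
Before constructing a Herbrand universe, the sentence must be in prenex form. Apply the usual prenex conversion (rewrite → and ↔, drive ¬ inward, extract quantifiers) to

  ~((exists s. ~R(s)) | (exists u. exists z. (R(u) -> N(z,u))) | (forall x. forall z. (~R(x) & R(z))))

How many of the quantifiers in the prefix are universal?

Rewrite implications/biconditionals: A → B as ¬A ∨ B.
  ~((exists s. ~R(s)) | (exists u. exists z. (~R(u) | N(z,u))) | (forall x. forall z. (~R(x) & R(z))))
Drive negations inward (¬∀x A ≡ ∃x ¬A, ¬∃x A ≡ ∀x ¬A, De Morgan for ∧/∨):
  (forall s. R(s)) & (forall u. forall z. (R(u) & ~N(z,u))) & (exists x. exists z. (R(x) | ~R(z)))
Standardize variables apart so no two quantifiers bind the same name: z↦r.
  (forall s. R(s)) & (forall u. forall z. (R(u) & ~N(z,u))) & (exists x. exists r. (R(x) | ~R(r)))
Pull the quantifiers to the front (each side's bound variable is not free in the other side):
  forall s. forall u. forall z. exists x. exists r. (R(s) & R(u) & ~N(z,u) & (R(x) | ~R(r)))
The prefix is forall s forall u forall z exists x exists r: 3 universal, 2 existential.

3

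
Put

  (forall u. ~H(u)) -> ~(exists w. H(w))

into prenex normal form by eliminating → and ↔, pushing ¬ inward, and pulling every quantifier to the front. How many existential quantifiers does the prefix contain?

1

Rewrite implications/biconditionals: A → B as ¬A ∨ B.
  ~(forall u. ~H(u)) | ~(exists w. H(w))
Drive negations inward (¬∀x A ≡ ∃x ¬A, ¬∃x A ≡ ∀x ¬A, De Morgan for ∧/∨):
  (exists u. H(u)) | (forall w. ~H(w))
All bound variables are already distinct, so no renaming is needed.
Pull the quantifiers to the front (each side's bound variable is not free in the other side):
  exists u. forall w. (H(u) | ~H(w))
The prefix is exists u forall w: 1 universal, 1 existential.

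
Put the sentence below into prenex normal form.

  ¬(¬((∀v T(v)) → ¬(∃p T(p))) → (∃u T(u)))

Eliminate → and ↔ using ¬ and ∨.
  ¬(¬¬(¬(∀v T(v)) ∨ ¬(∃p T(p))) ∨ (∃u T(u)))
Drive negations inward (¬∀x A ≡ ∃x ¬A, ¬∃x A ≡ ∀x ¬A, De Morgan for ∧/∨):
  (∀v T(v)) ∧ (∃p T(p)) ∧ (∀u ¬T(u))
All bound variables are already distinct, so no renaming is needed.
Finally move all quantifiers to the prefix:
  ∀v ∃p ∀u (T(v) ∧ T(p) ∧ ¬T(u))

∀v ∃p ∀u (T(v) ∧ T(p) ∧ ¬T(u))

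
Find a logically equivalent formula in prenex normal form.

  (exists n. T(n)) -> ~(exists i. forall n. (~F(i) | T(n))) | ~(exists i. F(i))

forall n. forall i. exists r. forall z. (~T(n) | F(i) & ~T(r) | ~F(z))

First replace A → B with ¬A ∨ B.
  ~(exists n. T(n)) | ~(exists i. forall n. (~F(i) | T(n))) | ~(exists i. F(i))
Drive negations inward (¬∀x A ≡ ∃x ¬A, ¬∃x A ≡ ∀x ¬A, De Morgan for ∧/∨):
  (forall n. ~T(n)) | (forall i. exists n. (F(i) & ~T(n))) | (forall i. ~F(i))
Give each quantifier a distinct variable: n↦r, i↦z.
  (forall n. ~T(n)) | (forall i. exists r. (F(i) & ~T(r))) | (forall z. ~F(z))
Finally move all quantifiers to the prefix:
  forall n. forall i. exists r. forall z. (~T(n) | F(i) & ~T(r) | ~F(z))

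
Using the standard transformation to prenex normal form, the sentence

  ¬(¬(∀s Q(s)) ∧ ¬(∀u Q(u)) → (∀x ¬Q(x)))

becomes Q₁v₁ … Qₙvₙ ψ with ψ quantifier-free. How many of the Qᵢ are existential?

Eliminate → and ↔ using ¬ and ∨.
  ¬(¬(¬(∀s Q(s)) ∧ ¬(∀u Q(u))) ∨ (∀x ¬Q(x)))
Drive negations inward (¬∀x A ≡ ∃x ¬A, ¬∃x A ≡ ∀x ¬A, De Morgan for ∧/∨):
  (∃s ¬Q(s)) ∧ (∃u ¬Q(u)) ∧ (∃x Q(x))
Extract every quantifier outward, since the variables are now distinct and don't occur free across branches:
  ∃s ∃u ∃x (¬Q(s) ∧ ¬Q(u) ∧ Q(x))
The prefix is ∃s ∃u ∃x: 0 universal, 3 existential.

3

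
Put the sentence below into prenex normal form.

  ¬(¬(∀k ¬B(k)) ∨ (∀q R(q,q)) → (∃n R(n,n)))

∃k ∀q ∀n ((B(k) ∨ R(q,q)) ∧ ¬R(n,n))

First replace A → B with ¬A ∨ B.
  ¬(¬(¬(∀k ¬B(k)) ∨ (∀q R(q,q))) ∨ (∃n R(n,n)))
Move each ¬ inward, flipping quantifiers it crosses:
  ((∃k B(k)) ∨ (∀q R(q,q))) ∧ (∀n ¬R(n,n))
All bound variables are already distinct, so no renaming is needed.
Finally move all quantifiers to the prefix:
  ∃k ∀q ∀n ((B(k) ∨ R(q,q)) ∧ ¬R(n,n))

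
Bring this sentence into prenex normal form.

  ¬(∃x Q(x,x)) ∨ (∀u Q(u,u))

∀x ∀u (¬Q(x,x) ∨ Q(u,u))

Push ¬ through the quantifiers and connectives to reach negation normal form:
  (∀x ¬Q(x,x)) ∨ (∀u Q(u,u))
All bound variables are already distinct, so no renaming is needed.
Pull the quantifiers to the front (each side's bound variable is not free in the other side):
  ∀x ∀u (¬Q(x,x) ∨ Q(u,u))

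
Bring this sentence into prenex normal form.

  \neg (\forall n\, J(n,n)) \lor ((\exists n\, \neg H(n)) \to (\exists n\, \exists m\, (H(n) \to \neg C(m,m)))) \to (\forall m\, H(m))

\forall n\, \exists c\, \forall v1\, \forall m\, \forall y1\, (J(n,n) \land \neg H(c) \land H(v1) \land C(m,m) \lor H(y1))

Rewrite implications/biconditionals: A → B as ¬A ∨ B.
  \neg (\neg (\forall n\, J(n,n)) \lor \neg (\exists n\, \neg H(n)) \lor (\exists n\, \exists m\, (\neg H(n) \lor \neg C(m,m)))) \lor (\forall m\, H(m))
Move each ¬ inward, flipping quantifiers it crosses:
  (\forall n\, J(n,n)) \land (\exists n\, \neg H(n)) \land (\forall n\, \forall m\, (H(n) \land C(m,m))) \lor (\forall m\, H(m))
Standardize variables apart so no two quantifiers bind the same name: n↦c, n↦v1, m↦y1.
  (\forall n\, J(n,n)) \land (\exists c\, \neg H(c)) \land (\forall v1\, \forall m\, (H(v1) \land C(m,m))) \lor (\forall y1\, H(y1))
Pull the quantifiers to the front (each side's bound variable is not free in the other side):
  \forall n\, \exists c\, \forall v1\, \forall m\, \forall y1\, (J(n,n) \land \neg H(c) \land H(v1) \land C(m,m) \lor H(y1))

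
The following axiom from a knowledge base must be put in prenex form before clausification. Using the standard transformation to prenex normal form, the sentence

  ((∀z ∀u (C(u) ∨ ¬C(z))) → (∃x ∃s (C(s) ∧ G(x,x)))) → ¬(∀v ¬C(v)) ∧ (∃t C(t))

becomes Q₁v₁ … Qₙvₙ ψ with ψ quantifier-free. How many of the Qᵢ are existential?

2

Rewrite implications/biconditionals: A → B as ¬A ∨ B.
  ¬(¬(∀z ∀u (C(u) ∨ ¬C(z))) ∨ (∃x ∃s (C(s) ∧ G(x,x)))) ∨ ¬(∀v ¬C(v)) ∧ (∃t C(t))
Push ¬ through the quantifiers and connectives to reach negation normal form:
  (∀z ∀u (C(u) ∨ ¬C(z))) ∧ (∀x ∀s (¬C(s) ∨ ¬G(x,x))) ∨ (∃v C(v)) ∧ (∃t C(t))
All bound variables are already distinct, so no renaming is needed.
Pull the quantifiers to the front (each side's bound variable is not free in the other side):
  ∀z ∀u ∀x ∀s ∃v ∃t ((C(u) ∨ ¬C(z)) ∧ (¬C(s) ∨ ¬G(x,x)) ∨ C(v) ∧ C(t))
The prefix is ∀z ∀u ∀x ∀s ∃v ∃t: 4 universal, 2 existential.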